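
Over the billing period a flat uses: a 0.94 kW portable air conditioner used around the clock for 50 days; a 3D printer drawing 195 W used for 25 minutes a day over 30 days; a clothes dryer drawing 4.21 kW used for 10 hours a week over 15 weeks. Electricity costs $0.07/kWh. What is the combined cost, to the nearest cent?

$123.34

portable air conditioner: Runtime = 24 h × 50 = 1200 h
portable air conditioner: 0.94 kW × 1200 h = 1128 kWh
3D printer: Runtime = 25 min × 30 = 750 min = 12.5 h
3D printer: 0.195 kW × 12.5 h = 2.4375 kWh
clothes dryer: Runtime = 10 h/week × 15 weeks = 150 h
clothes dryer: 4.21 kW × 150 h = 631.5 kWh
Total energy = 1761.9375 kWh
Cost = 1761.9375 × $0.07 = $123.34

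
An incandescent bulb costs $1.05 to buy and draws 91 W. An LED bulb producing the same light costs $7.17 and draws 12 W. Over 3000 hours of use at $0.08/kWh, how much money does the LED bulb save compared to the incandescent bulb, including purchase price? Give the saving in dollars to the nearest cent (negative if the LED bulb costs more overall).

incandescent bulb: $1.05 + (91/1000) kW × 3000 h × $0.08 = $1.05 + $21.84 = $22.89
LED bulb: $7.17 + (12/1000) kW × 3000 h × $0.08 = $7.17 + $2.88 = $10.05
Saving = $22.89 − $10.05 = $12.84

$12.84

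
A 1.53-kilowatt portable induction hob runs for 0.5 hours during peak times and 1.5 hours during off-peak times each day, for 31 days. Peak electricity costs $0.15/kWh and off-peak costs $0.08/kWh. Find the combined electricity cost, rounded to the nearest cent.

$9.25

Peak energy = 1.53 kW × 0.5 h × 31 = 23.715 kWh
Off-peak energy = 1.53 kW × 1.5 h × 31 = 71.145 kWh
Cost = 23.715 × $0.15 + 71.145 × $0.08 = $3.55725 + $5.6916 = $9.25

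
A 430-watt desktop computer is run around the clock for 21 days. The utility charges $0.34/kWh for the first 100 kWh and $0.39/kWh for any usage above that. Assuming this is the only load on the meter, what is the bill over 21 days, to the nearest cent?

Runtime = 24 h × 21 = 504 h
Energy = 0.43 kW × 504 h = 216.72 kWh
Tier 1 (0–100 kWh): 100 × $0.34 = $34
Above 100 kWh: 116.72 × $0.39 = $45.5208
Bill = $79.52

$79.52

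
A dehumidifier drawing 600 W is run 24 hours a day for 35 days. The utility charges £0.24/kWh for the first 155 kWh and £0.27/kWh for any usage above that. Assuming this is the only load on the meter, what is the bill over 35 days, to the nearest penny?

£131.43

Runtime = 24 h × 35 = 840 h
Energy = 0.6 kW × 840 h = 504 kWh
Tier 1 (0–155 kWh): 155 × £0.24 = £37.2
Above 155 kWh: 349 × £0.27 = £94.23
Bill = £131.43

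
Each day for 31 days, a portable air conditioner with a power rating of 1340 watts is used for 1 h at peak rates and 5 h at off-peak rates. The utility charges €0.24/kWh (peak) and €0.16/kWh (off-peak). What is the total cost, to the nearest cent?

€43.20

Peak energy = 1.34 kW × 1 h × 31 = 41.54 kWh
Off-peak energy = 1.34 kW × 5 h × 31 = 207.7 kWh
Cost = 41.54 × €0.24 + 207.7 × €0.16 = €9.9696 + €33.232 = €43.20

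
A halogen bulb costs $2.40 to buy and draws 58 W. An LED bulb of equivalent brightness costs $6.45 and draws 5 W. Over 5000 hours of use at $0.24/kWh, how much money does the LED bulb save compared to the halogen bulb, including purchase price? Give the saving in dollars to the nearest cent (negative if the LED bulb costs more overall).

halogen bulb: $2.40 + (58/1000) kW × 5000 h × $0.24 = $2.40 + $69.6 = $72
LED bulb: $6.45 + (5/1000) kW × 5000 h × $0.24 = $6.45 + $6 = $12.45
Saving = $72 − $12.45 = $59.55

$59.55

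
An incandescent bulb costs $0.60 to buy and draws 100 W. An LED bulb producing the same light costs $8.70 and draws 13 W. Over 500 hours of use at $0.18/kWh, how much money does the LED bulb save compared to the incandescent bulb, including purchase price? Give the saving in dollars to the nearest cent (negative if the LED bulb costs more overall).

-$0.27

incandescent bulb: $0.60 + (100/1000) kW × 500 h × $0.18 = $0.60 + $9 = $9.6
LED bulb: $8.70 + (13/1000) kW × 500 h × $0.18 = $8.70 + $1.17 = $9.87
Saving = $9.6 − $9.87 = −$0.27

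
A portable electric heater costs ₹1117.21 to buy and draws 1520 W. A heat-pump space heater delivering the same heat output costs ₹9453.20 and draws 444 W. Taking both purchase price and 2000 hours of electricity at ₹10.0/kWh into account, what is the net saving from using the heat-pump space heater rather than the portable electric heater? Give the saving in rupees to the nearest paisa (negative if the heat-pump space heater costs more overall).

portable electric heater: ₹1117.21 + (1520/1000) kW × 2000 h × ₹10.0 = ₹1117.21 + ₹30400 = ₹31517.21
heat-pump space heater: ₹9453.20 + (444/1000) kW × 2000 h × ₹10.0 = ₹9453.20 + ₹8880 = ₹18333.2
Saving = ₹31517.21 − ₹18333.2 = ₹13184.01

₹13184.01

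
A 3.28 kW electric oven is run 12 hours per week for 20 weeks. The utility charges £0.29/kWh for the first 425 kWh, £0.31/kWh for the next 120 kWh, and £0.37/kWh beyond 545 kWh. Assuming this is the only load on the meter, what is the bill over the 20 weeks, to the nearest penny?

Runtime = 12 h/week × 20 weeks = 240 h
Energy = 3.28 kW × 240 h = 787.2 kWh
Tier 1 (0–425 kWh): 425 × £0.29 = £123.25
Tier 2 (425–545 kWh): 120 × £0.31 = £37.2
Above 545 kWh: 242.2 × £0.37 = £89.614
Bill = £250.06

£250.06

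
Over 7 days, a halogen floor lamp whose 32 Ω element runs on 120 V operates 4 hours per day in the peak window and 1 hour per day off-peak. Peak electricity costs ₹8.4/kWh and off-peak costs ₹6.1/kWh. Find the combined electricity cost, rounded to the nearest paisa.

Power = V²/R = 120²/32 = 450 W = 0.45 kW
Peak energy = 0.45 kW × 4 h × 7 = 12.6 kWh
Off-peak energy = 0.45 kW × 1 h × 7 = 3.15 kWh
Cost = 12.6 × ₹8.4 + 3.15 × ₹6.1 = ₹105.84 + ₹19.215 = ₹125.06

₹125.06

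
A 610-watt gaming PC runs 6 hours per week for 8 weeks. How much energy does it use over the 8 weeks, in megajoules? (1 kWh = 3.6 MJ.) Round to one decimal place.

Runtime = 6 h/week × 8 weeks = 48 h
Energy = 0.61 kW × 48 h = 29.28 kWh
= 29.28 × 3.6 MJ = 105.4 MJ

105.4 MJ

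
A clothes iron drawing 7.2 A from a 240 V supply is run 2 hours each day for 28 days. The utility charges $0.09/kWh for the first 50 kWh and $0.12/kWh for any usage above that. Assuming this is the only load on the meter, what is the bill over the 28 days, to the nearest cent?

Power = 7.2 A × 240 V = 1728 W = 1.728 kW
Runtime = 2 h/day × 28 days = 56 h
Energy = 1.728 kW × 56 h = 96.768 kWh
Tier 1 (0–50 kWh): 50 × $0.09 = $4.5
Above 50 kWh: 46.768 × $0.12 = $5.61216
Bill = $10.11

$10.11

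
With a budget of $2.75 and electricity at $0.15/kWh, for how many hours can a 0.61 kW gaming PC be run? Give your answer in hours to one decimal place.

Energy available = $2.75 ÷ $0.15/kWh = 18.3333 kWh
Hours = 18.3333 kWh ÷ 0.61 kW = 30.1 h

30.1 h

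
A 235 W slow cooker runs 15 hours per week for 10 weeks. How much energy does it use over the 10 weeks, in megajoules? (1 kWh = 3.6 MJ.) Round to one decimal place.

Runtime = 15 h/week × 10 weeks = 150 h
Energy = 0.235 kW × 150 h = 35.25 kWh
= 35.25 × 3.6 MJ = 126.9 MJ

126.9 MJ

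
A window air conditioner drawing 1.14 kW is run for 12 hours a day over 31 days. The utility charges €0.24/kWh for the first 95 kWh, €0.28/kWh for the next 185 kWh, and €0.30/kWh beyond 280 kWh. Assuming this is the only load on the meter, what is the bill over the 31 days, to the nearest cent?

€117.82

Runtime = 12 h/day × 31 days = 372 h
Energy = 1.14 kW × 372 h = 424.08 kWh
Tier 1 (0–95 kWh): 95 × €0.24 = €22.8
Tier 2 (95–280 kWh): 185 × €0.28 = €51.8
Above 280 kWh: 144.08 × €0.30 = €43.224
Bill = €117.82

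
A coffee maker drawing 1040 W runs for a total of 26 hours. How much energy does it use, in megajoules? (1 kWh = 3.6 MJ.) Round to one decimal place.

Energy = 1.04 kW × 26 h = 27.04 kWh
= 27.04 × 3.6 MJ = 97.3 MJ

97.3 MJ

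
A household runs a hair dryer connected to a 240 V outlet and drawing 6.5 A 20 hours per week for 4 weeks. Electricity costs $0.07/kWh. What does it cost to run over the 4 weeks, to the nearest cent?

Power = 6.5 A × 240 V = 1560 W = 1.56 kW
Runtime = 20 h/week × 4 weeks = 80 h
Energy = 1.56 kW × 80 h = 124.8 kWh
Cost = 124.8 kWh × $0.07/kWh = $8.74

$8.74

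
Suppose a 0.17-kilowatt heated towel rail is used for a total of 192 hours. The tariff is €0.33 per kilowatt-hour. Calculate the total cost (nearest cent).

€10.77

Energy = 0.17 kW × 192 h = 32.64 kWh
Cost = 32.64 kWh × €0.33/kWh = €10.77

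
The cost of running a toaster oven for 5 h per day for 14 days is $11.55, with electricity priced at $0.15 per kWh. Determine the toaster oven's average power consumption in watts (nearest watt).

1100 W

Energy = $11.55 ÷ $0.15/kWh = 77 kWh
Runtime = 5 h/day × 14 days = 70 h
Power = 77 kWh ÷ 70 h = 1.1 kW = 1100 W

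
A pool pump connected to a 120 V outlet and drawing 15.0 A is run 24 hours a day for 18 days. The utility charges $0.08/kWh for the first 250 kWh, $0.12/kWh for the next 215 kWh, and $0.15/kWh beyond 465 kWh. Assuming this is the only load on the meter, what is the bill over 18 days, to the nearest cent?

Power = 15.0 A × 120 V = 1800 W = 1.8 kW
Runtime = 24 h × 18 = 432 h
Energy = 1.8 kW × 432 h = 777.6 kWh
Tier 1 (0–250 kWh): 250 × $0.08 = $20
Tier 2 (250–465 kWh): 215 × $0.12 = $25.8
Above 465 kWh: 312.6 × $0.15 = $46.89
Bill = $92.69

$92.69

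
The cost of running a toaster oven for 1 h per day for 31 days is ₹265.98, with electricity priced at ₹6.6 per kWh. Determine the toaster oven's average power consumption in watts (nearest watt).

Energy = ₹265.98 ÷ ₹6.6/kWh = 40.3 kWh
Runtime = 1 h/day × 31 days = 31 h
Power = 40.3 kWh ÷ 31 h = 1.3 kW = 1300 W

1300 W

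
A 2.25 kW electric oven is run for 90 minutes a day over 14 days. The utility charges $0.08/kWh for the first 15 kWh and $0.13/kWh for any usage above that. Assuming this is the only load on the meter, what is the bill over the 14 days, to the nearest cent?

Runtime = 90 min × 14 = 1260 min = 21 h
Energy = 2.25 kW × 21 h = 47.25 kWh
Tier 1 (0–15 kWh): 15 × $0.08 = $1.2
Above 15 kWh: 32.25 × $0.13 = $4.1925
Bill = $5.39

$5.39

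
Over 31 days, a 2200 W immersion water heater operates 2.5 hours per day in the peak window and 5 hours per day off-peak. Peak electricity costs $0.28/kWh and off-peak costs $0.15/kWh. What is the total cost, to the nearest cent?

$98.89

Peak energy = 2.2 kW × 2.5 h × 31 = 170.5 kWh
Off-peak energy = 2.2 kW × 5 h × 31 = 341 kWh
Cost = 170.5 × $0.28 + 341 × $0.15 = $47.74 + $51.15 = $98.89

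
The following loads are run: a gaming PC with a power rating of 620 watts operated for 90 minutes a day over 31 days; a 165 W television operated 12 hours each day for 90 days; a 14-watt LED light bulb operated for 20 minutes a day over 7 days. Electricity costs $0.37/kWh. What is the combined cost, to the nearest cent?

gaming PC: Runtime = 90 min × 31 = 2790 min = 46.5 h
gaming PC: 0.62 kW × 46.5 h = 28.83 kWh
television: Runtime = 12 h/day × 90 days = 1080 h
television: 0.165 kW × 1080 h = 178.2 kWh
LED light bulb: Runtime = 20 min × 7 = 140 min = 2.333333… h
LED light bulb: 0.014 kW × 2.333333… h = 0.032666… kWh
Total energy = 207.062666… kWh
Cost = 207.062666… × $0.37 = $76.61

$76.61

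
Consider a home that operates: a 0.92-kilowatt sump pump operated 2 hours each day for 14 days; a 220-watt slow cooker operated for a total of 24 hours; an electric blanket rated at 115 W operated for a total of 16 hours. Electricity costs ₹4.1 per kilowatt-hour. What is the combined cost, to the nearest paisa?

sump pump: Runtime = 2 h/day × 14 days = 28 h
sump pump: 0.92 kW × 28 h = 25.76 kWh
slow cooker: 0.22 kW × 24 h = 5.28 kWh
electric blanket: 0.115 kW × 16 h = 1.84 kWh
Total energy = 32.88 kWh
Cost = 32.88 × ₹4.1 = ₹134.81

₹134.81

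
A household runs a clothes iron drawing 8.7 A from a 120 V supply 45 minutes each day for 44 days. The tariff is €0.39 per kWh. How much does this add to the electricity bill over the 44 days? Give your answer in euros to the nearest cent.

€13.44

Power = 8.7 A × 120 V = 1044 W = 1.044 kW
Runtime = 45 min × 44 = 1980 min = 33 h
Energy = 1.044 kW × 33 h = 34.452 kWh
Cost = 34.452 kWh × €0.39/kWh = €13.44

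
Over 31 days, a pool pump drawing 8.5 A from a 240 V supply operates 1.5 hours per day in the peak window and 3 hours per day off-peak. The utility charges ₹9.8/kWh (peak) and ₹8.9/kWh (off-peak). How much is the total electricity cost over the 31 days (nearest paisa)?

₹2618.14

Power = 8.5 A × 240 V = 2040 W = 2.04 kW
Peak energy = 2.04 kW × 1.5 h × 31 = 94.86 kWh
Off-peak energy = 2.04 kW × 3 h × 31 = 189.72 kWh
Cost = 94.86 × ₹9.8 + 189.72 × ₹8.9 = ₹929.628 + ₹1688.508 = ₹2618.14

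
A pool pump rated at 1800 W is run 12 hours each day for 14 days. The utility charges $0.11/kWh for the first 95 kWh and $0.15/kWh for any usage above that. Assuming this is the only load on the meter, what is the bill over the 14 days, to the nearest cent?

$41.56

Runtime = 12 h/day × 14 days = 168 h
Energy = 1.8 kW × 168 h = 302.4 kWh
Tier 1 (0–95 kWh): 95 × $0.11 = $10.45
Above 95 kWh: 207.4 × $0.15 = $31.11
Bill = $41.56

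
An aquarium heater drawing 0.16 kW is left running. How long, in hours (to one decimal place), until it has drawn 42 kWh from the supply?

Hours = 42 kWh ÷ 0.16 kW = 262.5 h

262.5 h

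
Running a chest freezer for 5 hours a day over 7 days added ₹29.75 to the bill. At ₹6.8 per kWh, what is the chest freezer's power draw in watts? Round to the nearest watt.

Energy = ₹29.75 ÷ ₹6.8/kWh = 4.375 kWh
Runtime = 5 h/day × 7 days = 35 h
Power = 4.375 kWh ÷ 35 h = 0.125 kW = 125 W

125 W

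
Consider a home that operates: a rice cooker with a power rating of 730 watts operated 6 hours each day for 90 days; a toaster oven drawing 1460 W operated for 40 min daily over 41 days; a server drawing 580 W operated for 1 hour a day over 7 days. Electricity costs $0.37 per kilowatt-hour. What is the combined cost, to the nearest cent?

rice cooker: Runtime = 6 h/day × 90 days = 540 h
rice cooker: 0.73 kW × 540 h = 394.2 kWh
toaster oven: Runtime = 40 min × 41 = 1640 min = 27.333333… h
toaster oven: 1.46 kW × 27.333333… h = 39.906666… kWh
server: Runtime = 1 h/day × 7 days = 7 h
server: 0.58 kW × 7 h = 4.06 kWh
Total energy = 438.166666… kWh
Cost = 438.166666… × $0.37 = $162.12

$162.12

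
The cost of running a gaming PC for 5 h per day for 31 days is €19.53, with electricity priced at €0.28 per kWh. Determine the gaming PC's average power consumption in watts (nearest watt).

450 W

Energy = €19.53 ÷ €0.28/kWh = 69.75 kWh
Runtime = 5 h/day × 31 days = 155 h
Power = 69.75 kWh ÷ 155 h = 0.45 kW = 450 W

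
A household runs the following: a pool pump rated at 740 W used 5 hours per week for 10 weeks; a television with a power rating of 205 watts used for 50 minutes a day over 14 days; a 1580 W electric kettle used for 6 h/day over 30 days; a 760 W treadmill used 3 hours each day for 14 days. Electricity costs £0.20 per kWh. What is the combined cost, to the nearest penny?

pool pump: Runtime = 5 h/week × 10 weeks = 50 h
pool pump: 0.74 kW × 50 h = 37 kWh
television: Runtime = 50 min × 14 = 700 min = 11.666666… h
television: 0.205 kW × 11.666666… h = 2.391666… kWh
electric kettle: Runtime = 6 h/day × 30 days = 180 h
electric kettle: 1.58 kW × 180 h = 284.4 kWh
treadmill: Runtime = 3 h/day × 14 days = 42 h
treadmill: 0.76 kW × 42 h = 31.92 kWh
Total energy = 355.711666… kWh
Cost = 355.711666… × £0.20 = £71.14

£71.14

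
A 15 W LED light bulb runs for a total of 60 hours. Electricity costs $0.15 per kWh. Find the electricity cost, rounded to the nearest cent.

Energy = 0.015 kW × 60 h = 0.9 kWh
Cost = 0.9 kWh × $0.15/kWh = $0.14

$0.14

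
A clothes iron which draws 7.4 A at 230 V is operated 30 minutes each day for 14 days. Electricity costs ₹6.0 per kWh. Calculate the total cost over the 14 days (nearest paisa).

₹71.48

Power = 7.4 A × 230 V = 1702 W = 1.702 kW
Runtime = 30 min × 14 = 420 min = 7 h
Energy = 1.702 kW × 7 h = 11.914 kWh
Cost = 11.914 kWh × ₹6.0/kWh = ₹71.48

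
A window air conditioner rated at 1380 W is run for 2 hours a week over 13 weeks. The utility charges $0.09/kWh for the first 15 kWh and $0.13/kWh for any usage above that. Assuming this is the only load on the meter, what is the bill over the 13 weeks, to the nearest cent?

$4.06

Runtime = 2 h/week × 13 weeks = 26 h
Energy = 1.38 kW × 26 h = 35.88 kWh
Tier 1 (0–15 kWh): 15 × $0.09 = $1.35
Above 15 kWh: 20.88 × $0.13 = $2.7144
Bill = $4.06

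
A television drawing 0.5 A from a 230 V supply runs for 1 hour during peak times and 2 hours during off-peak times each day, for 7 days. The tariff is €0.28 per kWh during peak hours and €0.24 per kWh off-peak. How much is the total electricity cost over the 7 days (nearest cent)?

Power = 0.5 A × 230 V = 115 W = 0.115 kW
Peak energy = 0.115 kW × 1 h × 7 = 0.805 kWh
Off-peak energy = 0.115 kW × 2 h × 7 = 1.61 kWh
Cost = 0.805 × €0.28 + 1.61 × €0.24 = €0.2254 + €0.3864 = €0.61

€0.61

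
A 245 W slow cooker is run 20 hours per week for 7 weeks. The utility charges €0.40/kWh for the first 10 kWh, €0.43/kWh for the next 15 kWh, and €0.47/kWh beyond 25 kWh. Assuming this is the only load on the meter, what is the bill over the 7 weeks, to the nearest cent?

Runtime = 20 h/week × 7 weeks = 140 h
Energy = 0.245 kW × 140 h = 34.3 kWh
Tier 1 (0–10 kWh): 10 × €0.40 = €4
Tier 2 (10–25 kWh): 15 × €0.43 = €6.45
Above 25 kWh: 9.3 × €0.47 = €4.371
Bill = €14.82

€14.82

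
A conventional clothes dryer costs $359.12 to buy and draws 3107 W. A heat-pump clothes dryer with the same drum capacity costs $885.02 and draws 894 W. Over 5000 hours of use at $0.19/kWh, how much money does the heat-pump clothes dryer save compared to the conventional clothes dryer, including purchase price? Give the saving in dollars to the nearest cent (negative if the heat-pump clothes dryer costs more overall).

$1576.45

conventional clothes dryer: $359.12 + (3107/1000) kW × 5000 h × $0.19 = $359.12 + $2951.65 = $3310.77
heat-pump clothes dryer: $885.02 + (894/1000) kW × 5000 h × $0.19 = $885.02 + $849.3 = $1734.32
Saving = $3310.77 − $1734.32 = $1576.45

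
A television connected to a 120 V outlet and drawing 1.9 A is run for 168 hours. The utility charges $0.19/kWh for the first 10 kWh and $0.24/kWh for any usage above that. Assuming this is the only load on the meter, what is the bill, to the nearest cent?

Power = 1.9 A × 120 V = 228 W = 0.228 kW
Energy = 0.228 kW × 168 h = 38.304 kWh
Tier 1 (0–10 kWh): 10 × $0.19 = $1.9
Above 10 kWh: 28.304 × $0.24 = $6.79296
Bill = $8.69

$8.69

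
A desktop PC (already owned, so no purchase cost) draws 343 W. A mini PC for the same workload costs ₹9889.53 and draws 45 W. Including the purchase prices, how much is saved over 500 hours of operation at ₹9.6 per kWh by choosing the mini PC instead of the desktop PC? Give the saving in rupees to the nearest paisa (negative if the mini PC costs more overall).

desktop PC: ₹0.00 + (343/1000) kW × 500 h × ₹9.6 = ₹0.00 + ₹1646.4 = ₹1646.4
mini PC: ₹9889.53 + (45/1000) kW × 500 h × ₹9.6 = ₹9889.53 + ₹216 = ₹10105.53
Saving = ₹1646.4 − ₹10105.53 = −₹8459.13

-₹8459.13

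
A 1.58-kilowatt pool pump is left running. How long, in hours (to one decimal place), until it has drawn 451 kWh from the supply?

Hours = 451 kWh ÷ 1.58 kW = 285.4 h

285.4 h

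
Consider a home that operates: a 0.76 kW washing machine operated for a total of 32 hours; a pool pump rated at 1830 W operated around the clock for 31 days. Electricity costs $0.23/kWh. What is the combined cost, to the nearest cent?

$318.74

washing machine: 0.76 kW × 32 h = 24.32 kWh
pool pump: Runtime = 24 h × 31 = 744 h
pool pump: 1.83 kW × 744 h = 1361.52 kWh
Total energy = 1385.84 kWh
Cost = 1385.84 × $0.23 = $318.74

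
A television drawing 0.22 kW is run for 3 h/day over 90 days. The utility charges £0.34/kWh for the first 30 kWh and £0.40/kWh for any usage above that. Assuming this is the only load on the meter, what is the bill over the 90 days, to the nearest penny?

£21.96

Runtime = 3 h/day × 90 days = 270 h
Energy = 0.22 kW × 270 h = 59.4 kWh
Tier 1 (0–30 kWh): 30 × £0.34 = £10.2
Above 30 kWh: 29.4 × £0.40 = £11.76
Bill = £21.96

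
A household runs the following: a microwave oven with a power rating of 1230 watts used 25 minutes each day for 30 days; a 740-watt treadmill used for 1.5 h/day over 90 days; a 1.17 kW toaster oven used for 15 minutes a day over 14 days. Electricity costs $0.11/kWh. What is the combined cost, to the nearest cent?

$13.13

microwave oven: Runtime = 25 min × 30 = 750 min = 12.5 h
microwave oven: 1.23 kW × 12.5 h = 15.375 kWh
treadmill: Runtime = 1.5 h/day × 90 days = 135 h
treadmill: 0.74 kW × 135 h = 99.9 kWh
toaster oven: Runtime = 15 min × 14 = 210 min = 3.5 h
toaster oven: 1.17 kW × 3.5 h = 4.095 kWh
Total energy = 119.37 kWh
Cost = 119.37 × $0.11 = $13.13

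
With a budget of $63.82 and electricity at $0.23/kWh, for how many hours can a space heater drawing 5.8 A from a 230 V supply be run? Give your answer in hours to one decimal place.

208.0 h

Power = 5.8 A × 230 V = 1334 W = 1.334 kW
Energy available = $63.82 ÷ $0.23/kWh = 277.4783 kWh
Hours = 277.4783 kWh ÷ 1.334 kW = 208.0 h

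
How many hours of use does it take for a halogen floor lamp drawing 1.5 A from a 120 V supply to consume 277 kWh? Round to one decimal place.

1538.9 h

Power = 1.5 A × 120 V = 180 W = 0.18 kW
Hours = 277 kWh ÷ 0.18 kW = 1538.9 h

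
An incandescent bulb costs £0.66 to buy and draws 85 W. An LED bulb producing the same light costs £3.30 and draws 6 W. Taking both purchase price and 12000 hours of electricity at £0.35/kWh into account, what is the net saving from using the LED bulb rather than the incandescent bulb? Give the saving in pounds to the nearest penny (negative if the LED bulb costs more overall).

£329.16

incandescent bulb: £0.66 + (85/1000) kW × 12000 h × £0.35 = £0.66 + £357 = £357.66
LED bulb: £3.30 + (6/1000) kW × 12000 h × £0.35 = £3.30 + £25.2 = £28.5
Saving = £357.66 − £28.5 = £329.16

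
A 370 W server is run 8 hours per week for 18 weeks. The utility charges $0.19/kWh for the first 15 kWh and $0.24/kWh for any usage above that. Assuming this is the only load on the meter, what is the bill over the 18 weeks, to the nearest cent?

Runtime = 8 h/week × 18 weeks = 144 h
Energy = 0.37 kW × 144 h = 53.28 kWh
Tier 1 (0–15 kWh): 15 × $0.19 = $2.85
Above 15 kWh: 38.28 × $0.24 = $9.1872
Bill = $12.04

$12.04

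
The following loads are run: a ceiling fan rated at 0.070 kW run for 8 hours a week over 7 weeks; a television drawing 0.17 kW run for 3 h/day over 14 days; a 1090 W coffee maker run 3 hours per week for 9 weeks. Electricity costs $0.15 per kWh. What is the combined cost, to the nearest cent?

$6.07

ceiling fan: Runtime = 8 h/week × 7 weeks = 56 h
ceiling fan: 0.07 kW × 56 h = 3.92 kWh
television: Runtime = 3 h/day × 14 days = 42 h
television: 0.17 kW × 42 h = 7.14 kWh
coffee maker: Runtime = 3 h/week × 9 weeks = 27 h
coffee maker: 1.09 kW × 27 h = 29.43 kWh
Total energy = 40.49 kWh
Cost = 40.49 × $0.15 = $6.07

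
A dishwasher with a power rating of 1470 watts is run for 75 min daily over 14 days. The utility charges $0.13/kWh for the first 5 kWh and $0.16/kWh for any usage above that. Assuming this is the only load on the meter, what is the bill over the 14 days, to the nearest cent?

$3.97

Runtime = 75 min × 14 = 1050 min = 17.5 h
Energy = 1.47 kW × 17.5 h = 25.725 kWh
Tier 1 (0–5 kWh): 5 × $0.13 = $0.65
Above 5 kWh: 20.725 × $0.16 = $3.316
Bill = $3.97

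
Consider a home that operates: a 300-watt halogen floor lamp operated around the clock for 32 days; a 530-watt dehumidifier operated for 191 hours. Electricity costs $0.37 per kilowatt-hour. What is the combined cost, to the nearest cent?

$122.70

halogen floor lamp: Runtime = 24 h × 32 = 768 h
halogen floor lamp: 0.3 kW × 768 h = 230.4 kWh
dehumidifier: 0.53 kW × 191 h = 101.23 kWh
Total energy = 331.63 kWh
Cost = 331.63 × $0.37 = $122.70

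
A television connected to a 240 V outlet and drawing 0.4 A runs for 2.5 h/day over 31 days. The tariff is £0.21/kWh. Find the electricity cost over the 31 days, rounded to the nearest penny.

£1.56

Power = 0.4 A × 240 V = 96 W = 0.096 kW
Runtime = 2.5 h/day × 31 days = 77.5 h
Energy = 0.096 kW × 77.5 h = 7.44 kWh
Cost = 7.44 kWh × £0.21/kWh = £1.56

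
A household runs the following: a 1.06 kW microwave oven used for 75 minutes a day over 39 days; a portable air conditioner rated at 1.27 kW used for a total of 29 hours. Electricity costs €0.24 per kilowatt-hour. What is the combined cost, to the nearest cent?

microwave oven: Runtime = 75 min × 39 = 2925 min = 48.75 h
microwave oven: 1.06 kW × 48.75 h = 51.675 kWh
portable air conditioner: 1.27 kW × 29 h = 36.83 kWh
Total energy = 88.505 kWh
Cost = 88.505 × €0.24 = €21.24

€21.24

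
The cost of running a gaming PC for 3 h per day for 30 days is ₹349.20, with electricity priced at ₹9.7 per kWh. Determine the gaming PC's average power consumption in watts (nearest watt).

400 W

Energy = ₹349.20 ÷ ₹9.7/kWh = 36 kWh
Runtime = 3 h/day × 30 days = 90 h
Power = 36 kWh ÷ 90 h = 0.4 kW = 400 W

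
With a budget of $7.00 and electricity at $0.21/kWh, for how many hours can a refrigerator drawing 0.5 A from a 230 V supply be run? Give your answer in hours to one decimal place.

289.9 h

Power = 0.5 A × 230 V = 115 W = 0.115 kW
Energy available = $7.00 ÷ $0.21/kWh = 33.3333 kWh
Hours = 33.3333 kWh ÷ 0.115 kW = 289.9 h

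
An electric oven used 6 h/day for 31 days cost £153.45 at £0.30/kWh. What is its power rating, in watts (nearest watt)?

Energy = £153.45 ÷ £0.30/kWh = 511.5 kWh
Runtime = 6 h/day × 31 days = 186 h
Power = 511.5 kWh ÷ 186 h = 2.75 kW = 2750 W

2750 W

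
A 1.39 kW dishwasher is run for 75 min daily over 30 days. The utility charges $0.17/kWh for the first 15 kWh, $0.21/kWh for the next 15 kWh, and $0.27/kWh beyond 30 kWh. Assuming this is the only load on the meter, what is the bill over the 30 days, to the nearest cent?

$11.67

Runtime = 75 min × 30 = 2250 min = 37.5 h
Energy = 1.39 kW × 37.5 h = 52.125 kWh
Tier 1 (0–15 kWh): 15 × $0.17 = $2.55
Tier 2 (15–30 kWh): 15 × $0.21 = $3.15
Above 30 kWh: 22.125 × $0.27 = $5.97375
Bill = $11.67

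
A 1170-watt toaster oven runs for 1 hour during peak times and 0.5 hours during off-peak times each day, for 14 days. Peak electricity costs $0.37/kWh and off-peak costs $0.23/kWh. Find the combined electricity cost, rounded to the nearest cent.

Peak energy = 1.17 kW × 1 h × 14 = 16.38 kWh
Off-peak energy = 1.17 kW × 0.5 h × 14 = 8.19 kWh
Cost = 16.38 × $0.37 + 8.19 × $0.23 = $6.0606 + $1.8837 = $7.94

$7.94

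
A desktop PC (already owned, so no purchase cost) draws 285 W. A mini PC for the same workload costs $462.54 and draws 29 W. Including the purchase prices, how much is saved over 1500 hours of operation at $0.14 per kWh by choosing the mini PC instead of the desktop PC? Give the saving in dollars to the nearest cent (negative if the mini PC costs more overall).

-$408.78

desktop PC: $0.00 + (285/1000) kW × 1500 h × $0.14 = $0.00 + $59.85 = $59.85
mini PC: $462.54 + (29/1000) kW × 1500 h × $0.14 = $462.54 + $6.09 = $468.63
Saving = $59.85 − $468.63 = −$408.78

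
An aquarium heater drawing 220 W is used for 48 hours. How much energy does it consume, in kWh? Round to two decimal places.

10.56 kWh

Energy = 0.22 kW × 48 h = 10.56 kWh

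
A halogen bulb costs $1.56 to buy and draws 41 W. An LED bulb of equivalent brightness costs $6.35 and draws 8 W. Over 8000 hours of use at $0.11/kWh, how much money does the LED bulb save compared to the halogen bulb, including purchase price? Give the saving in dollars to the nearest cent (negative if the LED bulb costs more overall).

halogen bulb: $1.56 + (41/1000) kW × 8000 h × $0.11 = $1.56 + $36.08 = $37.64
LED bulb: $6.35 + (8/1000) kW × 8000 h × $0.11 = $6.35 + $7.04 = $13.39
Saving = $37.64 − $13.39 = $24.25

$24.25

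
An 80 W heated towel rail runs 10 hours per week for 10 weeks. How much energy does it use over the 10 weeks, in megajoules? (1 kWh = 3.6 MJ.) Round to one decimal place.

28.8 MJ

Runtime = 10 h/week × 10 weeks = 100 h
Energy = 0.08 kW × 100 h = 8 kWh
= 8 × 3.6 MJ = 28.8 MJ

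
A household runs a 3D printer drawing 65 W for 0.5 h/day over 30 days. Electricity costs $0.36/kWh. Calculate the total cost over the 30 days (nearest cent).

Runtime = 0.5 h/day × 30 days = 15 h
Energy = 0.065 kW × 15 h = 0.975 kWh
Cost = 0.975 kWh × $0.36/kWh = $0.35

$0.35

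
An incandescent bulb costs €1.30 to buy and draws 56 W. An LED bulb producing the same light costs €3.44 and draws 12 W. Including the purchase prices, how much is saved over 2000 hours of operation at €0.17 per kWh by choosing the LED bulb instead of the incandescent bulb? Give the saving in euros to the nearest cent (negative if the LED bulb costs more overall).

incandescent bulb: €1.30 + (56/1000) kW × 2000 h × €0.17 = €1.30 + €19.04 = €20.34
LED bulb: €3.44 + (12/1000) kW × 2000 h × €0.17 = €3.44 + €4.08 = €7.52
Saving = €20.34 − €7.52 = €12.82

€12.82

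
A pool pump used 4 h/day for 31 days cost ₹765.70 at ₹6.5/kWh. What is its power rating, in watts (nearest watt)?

Energy = ₹765.70 ÷ ₹6.5/kWh = 117.8 kWh
Runtime = 4 h/day × 31 days = 124 h
Power = 117.8 kWh ÷ 124 h = 0.95 kW = 950 W

950 W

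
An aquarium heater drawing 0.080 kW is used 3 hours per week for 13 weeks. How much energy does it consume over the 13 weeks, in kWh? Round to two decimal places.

Runtime = 3 h/week × 13 weeks = 39 h
Energy = 0.08 kW × 39 h = 3.12 kWh

3.12 kWh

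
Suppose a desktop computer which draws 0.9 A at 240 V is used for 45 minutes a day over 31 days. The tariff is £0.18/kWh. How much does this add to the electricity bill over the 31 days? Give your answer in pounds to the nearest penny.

Power = 0.9 A × 240 V = 216 W = 0.216 kW
Runtime = 45 min × 31 = 1395 min = 23.25 h
Energy = 0.216 kW × 23.25 h = 5.022 kWh
Cost = 5.022 kWh × £0.18/kWh = £0.90

£0.90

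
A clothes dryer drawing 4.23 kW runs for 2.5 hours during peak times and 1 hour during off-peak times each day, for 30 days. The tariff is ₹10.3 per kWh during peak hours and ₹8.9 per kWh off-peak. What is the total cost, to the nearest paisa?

Peak energy = 4.23 kW × 2.5 h × 30 = 317.25 kWh
Off-peak energy = 4.23 kW × 1 h × 30 = 126.9 kWh
Cost = 317.25 × ₹10.3 + 126.9 × ₹8.9 = ₹3267.675 + ₹1129.41 = ₹4397.09

₹4397.09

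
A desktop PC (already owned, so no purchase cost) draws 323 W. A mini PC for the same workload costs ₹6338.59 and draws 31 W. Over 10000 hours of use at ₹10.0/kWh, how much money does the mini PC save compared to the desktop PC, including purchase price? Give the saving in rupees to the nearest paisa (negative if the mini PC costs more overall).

₹22861.41

desktop PC: ₹0.00 + (323/1000) kW × 10000 h × ₹10.0 = ₹0.00 + ₹32300 = ₹32300
mini PC: ₹6338.59 + (31/1000) kW × 10000 h × ₹10.0 = ₹6338.59 + ₹3100 = ₹9438.59
Saving = ₹32300 − ₹9438.59 = ₹22861.41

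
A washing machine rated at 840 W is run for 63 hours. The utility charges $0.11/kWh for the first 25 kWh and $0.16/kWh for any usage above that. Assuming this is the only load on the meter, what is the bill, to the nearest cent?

Energy = 0.84 kW × 63 h = 52.92 kWh
Tier 1 (0–25 kWh): 25 × $0.11 = $2.75
Above 25 kWh: 27.92 × $0.16 = $4.4672
Bill = $7.22

$7.22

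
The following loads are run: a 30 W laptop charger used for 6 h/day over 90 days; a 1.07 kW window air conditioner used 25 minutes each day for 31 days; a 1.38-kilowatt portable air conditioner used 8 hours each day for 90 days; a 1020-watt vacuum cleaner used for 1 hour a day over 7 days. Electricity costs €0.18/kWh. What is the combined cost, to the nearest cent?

laptop charger: Runtime = 6 h/day × 90 days = 540 h
laptop charger: 0.03 kW × 540 h = 16.2 kWh
window air conditioner: Runtime = 25 min × 31 = 775 min = 12.916666… h
window air conditioner: 1.07 kW × 12.916666… h = 13.820833… kWh
portable air conditioner: Runtime = 8 h/day × 90 days = 720 h
portable air conditioner: 1.38 kW × 720 h = 993.6 kWh
vacuum cleaner: Runtime = 1 h/day × 7 days = 7 h
vacuum cleaner: 1.02 kW × 7 h = 7.14 kWh
Total energy = 1030.760833… kWh
Cost = 1030.760833… × €0.18 = €185.54

€185.54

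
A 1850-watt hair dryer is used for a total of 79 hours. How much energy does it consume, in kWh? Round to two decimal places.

Energy = 1.85 kW × 79 h = 146.15 kWh

146.15 kWh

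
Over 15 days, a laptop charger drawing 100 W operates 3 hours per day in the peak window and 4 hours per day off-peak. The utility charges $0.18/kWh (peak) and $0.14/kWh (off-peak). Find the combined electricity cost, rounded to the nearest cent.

$1.65

Peak energy = 0.1 kW × 3 h × 15 = 4.5 kWh
Off-peak energy = 0.1 kW × 4 h × 15 = 6 kWh
Cost = 4.5 × $0.18 + 6 × $0.14 = $0.81 + $0.84 = $1.65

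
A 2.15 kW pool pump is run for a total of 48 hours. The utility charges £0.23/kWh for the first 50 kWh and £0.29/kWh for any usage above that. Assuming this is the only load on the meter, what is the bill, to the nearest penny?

£26.93

Energy = 2.15 kW × 48 h = 103.2 kWh
Tier 1 (0–50 kWh): 50 × £0.23 = £11.5
Above 50 kWh: 53.2 × £0.29 = £15.428
Bill = £26.93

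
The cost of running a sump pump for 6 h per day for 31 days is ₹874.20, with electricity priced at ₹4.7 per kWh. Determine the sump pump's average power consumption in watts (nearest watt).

Energy = ₹874.20 ÷ ₹4.7/kWh = 186 kWh
Runtime = 6 h/day × 31 days = 186 h
Power = 186 kWh ÷ 186 h = 1 kW = 1000 W

1000 W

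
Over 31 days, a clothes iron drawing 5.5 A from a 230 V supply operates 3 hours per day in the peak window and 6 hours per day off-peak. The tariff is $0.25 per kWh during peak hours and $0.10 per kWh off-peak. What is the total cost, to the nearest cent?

Power = 5.5 A × 230 V = 1265 W = 1.265 kW
Peak energy = 1.265 kW × 3 h × 31 = 117.645 kWh
Off-peak energy = 1.265 kW × 6 h × 31 = 235.29 kWh
Cost = 117.645 × $0.25 + 235.29 × $0.10 = $29.41125 + $23.529 = $52.94

$52.94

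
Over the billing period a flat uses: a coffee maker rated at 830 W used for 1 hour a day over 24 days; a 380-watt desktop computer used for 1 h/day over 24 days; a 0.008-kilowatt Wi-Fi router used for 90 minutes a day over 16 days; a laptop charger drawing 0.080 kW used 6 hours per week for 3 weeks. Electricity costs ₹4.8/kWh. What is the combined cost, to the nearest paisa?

₹147.23

coffee maker: Runtime = 1 h/day × 24 days = 24 h
coffee maker: 0.83 kW × 24 h = 19.92 kWh
desktop computer: Runtime = 1 h/day × 24 days = 24 h
desktop computer: 0.38 kW × 24 h = 9.12 kWh
Wi-Fi router: Runtime = 90 min × 16 = 1440 min = 24 h
Wi-Fi router: 0.008 kW × 24 h = 0.192 kWh
laptop charger: Runtime = 6 h/week × 3 weeks = 18 h
laptop charger: 0.08 kW × 18 h = 1.44 kWh
Total energy = 30.672 kWh
Cost = 30.672 × ₹4.8 = ₹147.23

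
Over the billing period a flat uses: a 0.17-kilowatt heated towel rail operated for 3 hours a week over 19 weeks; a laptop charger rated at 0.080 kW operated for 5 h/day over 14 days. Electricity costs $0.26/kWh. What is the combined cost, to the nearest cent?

heated towel rail: Runtime = 3 h/week × 19 weeks = 57 h
heated towel rail: 0.17 kW × 57 h = 9.69 kWh
laptop charger: Runtime = 5 h/day × 14 days = 70 h
laptop charger: 0.08 kW × 70 h = 5.6 kWh
Total energy = 15.29 kWh
Cost = 15.29 × $0.26 = $3.98

$3.98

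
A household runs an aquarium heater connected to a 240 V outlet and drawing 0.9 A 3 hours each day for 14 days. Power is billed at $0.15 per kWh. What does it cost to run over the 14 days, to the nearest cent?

$1.36

Power = 0.9 A × 240 V = 216 W = 0.216 kW
Runtime = 3 h/day × 14 days = 42 h
Energy = 0.216 kW × 42 h = 9.072 kWh
Cost = 9.072 kWh × $0.15/kWh = $1.36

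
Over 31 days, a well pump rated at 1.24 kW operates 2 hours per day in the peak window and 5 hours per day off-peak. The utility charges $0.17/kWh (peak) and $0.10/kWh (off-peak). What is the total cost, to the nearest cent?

Peak energy = 1.24 kW × 2 h × 31 = 76.88 kWh
Off-peak energy = 1.24 kW × 5 h × 31 = 192.2 kWh
Cost = 76.88 × $0.17 + 192.2 × $0.10 = $13.0696 + $19.22 = $32.29

$32.29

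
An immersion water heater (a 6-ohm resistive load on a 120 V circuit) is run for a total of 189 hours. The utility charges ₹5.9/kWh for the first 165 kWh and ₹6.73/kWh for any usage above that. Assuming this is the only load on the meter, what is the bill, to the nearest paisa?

₹2915.78

Power = V²/R = 120²/6 = 2400 W = 2.4 kW
Energy = 2.4 kW × 189 h = 453.6 kWh
Tier 1 (0–165 kWh): 165 × ₹5.9 = ₹973.5
Above 165 kWh: 288.6 × ₹6.73 = ₹1942.278
Bill = ₹2915.78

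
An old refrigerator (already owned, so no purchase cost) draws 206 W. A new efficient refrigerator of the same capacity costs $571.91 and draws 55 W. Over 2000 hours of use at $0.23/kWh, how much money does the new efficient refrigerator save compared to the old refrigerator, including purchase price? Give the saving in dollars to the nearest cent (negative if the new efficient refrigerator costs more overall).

old refrigerator: $0.00 + (206/1000) kW × 2000 h × $0.23 = $0.00 + $94.76 = $94.76
new efficient refrigerator: $571.91 + (55/1000) kW × 2000 h × $0.23 = $571.91 + $25.3 = $597.21
Saving = $94.76 − $597.21 = −$502.45

-$502.45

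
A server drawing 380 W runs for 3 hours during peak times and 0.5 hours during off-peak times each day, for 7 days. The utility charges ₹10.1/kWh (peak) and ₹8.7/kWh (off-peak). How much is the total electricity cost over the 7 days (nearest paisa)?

₹92.17

Peak energy = 0.38 kW × 3 h × 7 = 7.98 kWh
Off-peak energy = 0.38 kW × 0.5 h × 7 = 1.33 kWh
Cost = 7.98 × ₹10.1 + 1.33 × ₹8.7 = ₹80.598 + ₹11.571 = ₹92.17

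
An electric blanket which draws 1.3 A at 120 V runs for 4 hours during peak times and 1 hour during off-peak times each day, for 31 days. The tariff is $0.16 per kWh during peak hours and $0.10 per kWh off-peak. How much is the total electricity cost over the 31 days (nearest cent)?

$3.58

Power = 1.3 A × 120 V = 156 W = 0.156 kW
Peak energy = 0.156 kW × 4 h × 31 = 19.344 kWh
Off-peak energy = 0.156 kW × 1 h × 31 = 4.836 kWh
Cost = 19.344 × $0.16 + 4.836 × $0.10 = $3.09504 + $0.4836 = $3.58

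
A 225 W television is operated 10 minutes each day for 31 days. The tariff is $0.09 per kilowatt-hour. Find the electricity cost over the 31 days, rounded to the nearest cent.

$0.10

Runtime = 10 min × 31 = 310 min = 5.166666… h
Energy = 0.225 kW × 5.166666… h = 1.1625 kWh
Cost = 1.1625 kWh × $0.09/kWh = $0.10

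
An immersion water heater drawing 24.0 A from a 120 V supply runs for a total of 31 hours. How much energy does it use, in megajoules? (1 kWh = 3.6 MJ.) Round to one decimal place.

Power = 24.0 A × 120 V = 2880 W = 2.88 kW
Energy = 2.88 kW × 31 h = 89.28 kWh
= 89.28 × 3.6 MJ = 321.4 MJ

321.4 MJ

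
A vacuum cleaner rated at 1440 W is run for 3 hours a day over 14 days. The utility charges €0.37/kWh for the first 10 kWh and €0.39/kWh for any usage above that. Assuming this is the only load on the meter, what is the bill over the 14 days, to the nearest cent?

€23.39

Runtime = 3 h/day × 14 days = 42 h
Energy = 1.44 kW × 42 h = 60.48 kWh
Tier 1 (0–10 kWh): 10 × €0.37 = €3.7
Above 10 kWh: 50.48 × €0.39 = €19.6872
Bill = €23.39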